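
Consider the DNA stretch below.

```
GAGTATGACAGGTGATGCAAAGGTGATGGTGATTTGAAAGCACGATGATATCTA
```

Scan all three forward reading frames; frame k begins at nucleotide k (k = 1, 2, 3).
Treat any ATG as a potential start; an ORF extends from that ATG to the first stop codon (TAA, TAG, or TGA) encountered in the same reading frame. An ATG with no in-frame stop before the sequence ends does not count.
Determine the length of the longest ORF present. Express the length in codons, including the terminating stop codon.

11

Frame 1: GAG TAT GAC AGG TGA TGC AAA GGT GAT GGT GAT TTG AAA GCA CGA TGA TAT CTA — no ATG→stop ORF.
Frame 2: AGT ATG ACA GGT GAT GCA AAG GTG ATG GTG ATT TGA AAG CAC GAT GAT ATC — ATG at 5, stop TGA at 35 → 33 nt; ATG at 26, stop TGA at 35 → 12 nt.
Frame 3: GTA TGA CAG GTG ATG CAA AGG TGA TGG TGA TTT GAA AGC ACG ATG ATA TCT — ATG at 15, stop TGA at 24 → 12 nt.
Longest: frame 2, positions 5–37, 33 nt = 11 codons = 10 aa. → 11 codons.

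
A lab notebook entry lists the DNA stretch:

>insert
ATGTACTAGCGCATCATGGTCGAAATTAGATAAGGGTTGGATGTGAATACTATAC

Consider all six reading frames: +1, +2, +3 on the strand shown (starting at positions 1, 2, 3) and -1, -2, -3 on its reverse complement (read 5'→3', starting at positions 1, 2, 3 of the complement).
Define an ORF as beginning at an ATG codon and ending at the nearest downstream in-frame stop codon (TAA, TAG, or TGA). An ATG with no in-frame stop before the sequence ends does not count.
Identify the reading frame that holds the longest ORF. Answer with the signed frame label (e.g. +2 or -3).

+1

Reverse complement (5'→3'): GTATAGTATTCACATCCAACCCTTATCTAATTTCGACCATGATGCGCTAGTACAT
Frame +1: ATG TAC TAG CGC ATC ATG GTC GAA ATT AGA TAA GGG TTG GAT GTG AAT ACT ATA — ATG at 1, stop TAG at 7 → 9 nt; ATG at 16, stop TAA at 31 → 18 nt.
Frame +2: TGT ACT AGC GCA TCA TGG TCG AAA TTA GAT AAG GGT TGG ATG TGA ATA CTA TAC — ATG at 41, stop TGA at 44 → 6 nt.
Frame +3: GTA CTA GCG CAT CAT GGT CGA AAT TAG ATA AGG GTT GGA TGT GAA TAC TAT — no ATG→stop ORF.
Frame -1: GTA TAG TAT TCA CAT CCA ACC CTT ATC TAA TTT CGA CCA TGA TGC GCT AGT ACA — no ATG→stop ORF.
Frame -2: TAT AGT ATT CAC ATC CAA CCC TTA TCT AAT TTC GAC CAT GAT GCG CTA GTA CAT — no ATG→stop ORF.
Frame -3: ATA GTA TTC ACA TCC AAC CCT TAT CTA ATT TCG ACC ATG ATG CGC TAG TAC — ATG at 39, stop TAG at 48 → 12 nt; ATG at 42, stop TAG at 48 → 9 nt.
Longest ORF is 18 nt in frame +1 (positions 16–33).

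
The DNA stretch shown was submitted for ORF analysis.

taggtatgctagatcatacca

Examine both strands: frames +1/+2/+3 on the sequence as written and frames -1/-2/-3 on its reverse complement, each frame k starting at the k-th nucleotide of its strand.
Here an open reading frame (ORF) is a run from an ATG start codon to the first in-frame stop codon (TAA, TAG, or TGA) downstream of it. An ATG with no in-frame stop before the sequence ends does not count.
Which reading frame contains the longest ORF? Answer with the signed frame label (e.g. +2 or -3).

-2

Reverse complement (5'→3'): TGGTATGATCTAGCATACCTA
Frame +1: TAG GTA TGC TAG ATC ATA CCA — no ATG→stop ORF.
Frame +2: AGG TAT GCT AGA TCA TAC — no ATG→stop ORF.
Frame +3: GGT ATG CTA GAT CAT ACC — no ATG→stop ORF.
Frame -1: TGG TAT GAT CTA GCA TAC CTA — no ATG→stop ORF.
Frame -2: GGT ATG ATC TAG CAT ACC — ATG at 5, stop TAG at 11 → 9 nt.
Frame -3: GTA TGA TCT AGC ATA CCT — no ATG→stop ORF.
Longest ORF is 9 nt in frame -2 (positions 5–13).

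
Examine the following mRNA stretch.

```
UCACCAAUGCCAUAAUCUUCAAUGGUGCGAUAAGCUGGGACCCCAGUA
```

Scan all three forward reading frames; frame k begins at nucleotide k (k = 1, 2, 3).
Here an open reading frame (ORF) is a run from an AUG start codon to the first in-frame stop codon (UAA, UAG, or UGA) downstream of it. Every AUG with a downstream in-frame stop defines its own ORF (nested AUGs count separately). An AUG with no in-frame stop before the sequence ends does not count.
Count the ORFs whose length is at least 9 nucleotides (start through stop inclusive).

Frame 1: UCA CCA AUG CCA UAA UCU UCA AUG GUG CGA UAA GCU GGG ACC CCA GUA — AUG at 7, stop UAA at 13 → 9 nt; AUG at 22, stop UAA at 31 → 12 nt.
Frame 2: CAC CAA UGC CAU AAU CUU CAA UGG UGC GAU AAG CUG GGA CCC CAG — no AUG→stop ORF.
Frame 3: ACC AAU GCC AUA AUC UUC AAU GGU GCG AUA AGC UGG GAC CCC AGU — no AUG→stop ORF.
ORFs ≥ 9 nucleotides: frame 1 7–15 (9 nucleotides), frame 1 22–33 (12 nucleotides). Count = 2.

2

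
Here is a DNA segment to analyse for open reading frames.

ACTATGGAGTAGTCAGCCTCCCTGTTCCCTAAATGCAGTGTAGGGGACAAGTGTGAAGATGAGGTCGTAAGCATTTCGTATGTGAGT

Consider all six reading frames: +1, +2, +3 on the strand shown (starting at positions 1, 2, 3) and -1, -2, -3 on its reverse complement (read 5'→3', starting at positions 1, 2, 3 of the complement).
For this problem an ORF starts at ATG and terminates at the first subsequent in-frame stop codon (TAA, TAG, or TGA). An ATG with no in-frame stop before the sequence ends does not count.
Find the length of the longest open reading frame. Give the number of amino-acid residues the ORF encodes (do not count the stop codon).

Reverse complement (5'→3'): ACTCACATACGAAATGCTTACGACCTCATCTTCACACTTGTCCCCTACACTGCATTTAGGGAACAGGGAGGCTGACTACTCCATAGT
Frame +1: ACT ATG GAG TAG TCA GCC TCC CTG TTC CCT AAA TGC AGT GTA GGG GAC AAG TGT GAA GAT GAG GTC GTA AGC ATT TCG TAT GTG AGT — ATG at 4, stop TAG at 10 → 9 nt.
Frame +2: CTA TGG AGT AGT CAG CCT CCC TGT TCC CTA AAT GCA GTG TAG GGG ACA AGT GTG AAG ATG AGG TCG TAA GCA TTT CGT ATG TGA — ATG at 59, stop TAA at 68 → 12 nt; ATG at 80, stop TGA at 83 → 6 nt.
Frame +3: TAT GGA GTA GTC AGC CTC CCT GTT CCC TAA ATG CAG TGT AGG GGA CAA GTG TGA AGA TGA GGT CGT AAG CAT TTC GTA TGT GAG — ATG at 33, stop TGA at 54 → 24 nt.
Frame -1: ACT CAC ATA CGA AAT GCT TAC GAC CTC ATC TTC ACA CTT GTC CCC TAC ACT GCA TTT AGG GAA CAG GGA GGC TGA CTA CTC CAT AGT — no ATG→stop ORF.
Frame -2: CTC ACA TAC GAA ATG CTT ACG ACC TCA TCT TCA CAC TTG TCC CCT ACA CTG CAT TTA GGG AAC AGG GAG GCT GAC TAC TCC ATA — no ATG→stop ORF.
Frame -3: TCA CAT ACG AAA TGC TTA CGA CCT CAT CTT CAC ACT TGT CCC CTA CAC TGC ATT TAG GGA ACA GGG AGG CTG ACT ACT CCA TAG — no ATG→stop ORF.
Longest: frame +3, positions 33–56, 24 nt = 8 codons = 7 aa. → 7 amino acids.

7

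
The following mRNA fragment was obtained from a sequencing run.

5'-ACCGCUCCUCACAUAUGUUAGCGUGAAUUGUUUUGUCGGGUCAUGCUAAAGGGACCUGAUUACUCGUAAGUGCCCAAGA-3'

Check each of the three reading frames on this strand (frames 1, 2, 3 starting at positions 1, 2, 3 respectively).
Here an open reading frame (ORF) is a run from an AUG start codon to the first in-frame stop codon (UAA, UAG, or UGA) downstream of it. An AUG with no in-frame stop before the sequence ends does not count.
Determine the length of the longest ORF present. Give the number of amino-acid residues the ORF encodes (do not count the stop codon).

Frame 1: ACC GCU CCU CAC AUA UGU UAG CGU GAA UUG UUU UGU CGG GUC AUG CUA AAG GGA CCU GAU UAC UCG UAA GUG CCC AAG — AUG at 43, stop UAA at 67 → 27 nt.
Frame 2: CCG CUC CUC ACA UAU GUU AGC GUG AAU UGU UUU GUC GGG UCA UGC UAA AGG GAC CUG AUU ACU CGU AAG UGC CCA AGA — no AUG→stop ORF.
Frame 3: CGC UCC UCA CAU AUG UUA GCG UGA AUU GUU UUG UCG GGU CAU GCU AAA GGG ACC UGA UUA CUC GUA AGU GCC CAA — AUG at 15, stop UGA at 24 → 12 nt.
Longest: frame 1, positions 43–69, 27 nt = 9 codons = 8 aa. → 8 amino acids.

8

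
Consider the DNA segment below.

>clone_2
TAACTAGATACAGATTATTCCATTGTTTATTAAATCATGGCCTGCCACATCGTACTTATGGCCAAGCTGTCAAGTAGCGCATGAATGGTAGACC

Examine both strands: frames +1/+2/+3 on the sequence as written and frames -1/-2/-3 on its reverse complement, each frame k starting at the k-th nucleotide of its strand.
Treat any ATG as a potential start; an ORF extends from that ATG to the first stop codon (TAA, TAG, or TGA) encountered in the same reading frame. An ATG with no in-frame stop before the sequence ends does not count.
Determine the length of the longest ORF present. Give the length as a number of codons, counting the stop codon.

Reverse complement (5'→3'): GGTCTACCATTCATGCGCTACTTGACAGCTTGGCCATAAGTACGATGTGGCAGGCCATGATTTAATAAACAATGGAATAATCTGTATCTAGTTA
Frame +1: TAA CTA GAT ACA GAT TAT TCC ATT GTT TAT TAA ATC ATG GCC TGC CAC ATC GTA CTT ATG GCC AAG CTG TCA AGT AGC GCA TGA ATG GTA GAC — ATG at 37, stop TGA at 82 → 48 nt; ATG at 58, stop TGA at 82 → 27 nt.
Frame +2: AAC TAG ATA CAG ATT ATT CCA TTG TTT ATT AAA TCA TGG CCT GCC ACA TCG TAC TTA TGG CCA AGC TGT CAA GTA GCG CAT GAA TGG TAG ACC — no ATG→stop ORF.
Frame +3: ACT AGA TAC AGA TTA TTC CAT TGT TTA TTA AAT CAT GGC CTG CCA CAT CGT ACT TAT GGC CAA GCT GTC AAG TAG CGC ATG AAT GGT AGA — no ATG→stop ORF.
Frame -1: GGT CTA CCA TTC ATG CGC TAC TTG ACA GCT TGG CCA TAA GTA CGA TGT GGC AGG CCA TGA TTT AAT AAA CAA TGG AAT AAT CTG TAT CTA GTT — ATG at 13, stop TAA at 37 → 27 nt.
Frame -2: GTC TAC CAT TCA TGC GCT ACT TGA CAG CTT GGC CAT AAG TAC GAT GTG GCA GGC CAT GAT TTA ATA AAC AAT GGA ATA ATC TGT ATC TAG TTA — no ATG→stop ORF.
Frame -3: TCT ACC ATT CAT GCG CTA CTT GAC AGC TTG GCC ATA AGT ACG ATG TGG CAG GCC ATG ATT TAA TAA ACA ATG GAA TAA TCT GTA TCT AGT — ATG at 45, stop TAA at 63 → 21 nt; ATG at 57, stop TAA at 63 → 9 nt; ATG at 72, stop TAA at 78 → 9 nt.
Longest: frame +1, positions 37–84, 48 nt = 16 codons = 15 aa. → 16 codons.

16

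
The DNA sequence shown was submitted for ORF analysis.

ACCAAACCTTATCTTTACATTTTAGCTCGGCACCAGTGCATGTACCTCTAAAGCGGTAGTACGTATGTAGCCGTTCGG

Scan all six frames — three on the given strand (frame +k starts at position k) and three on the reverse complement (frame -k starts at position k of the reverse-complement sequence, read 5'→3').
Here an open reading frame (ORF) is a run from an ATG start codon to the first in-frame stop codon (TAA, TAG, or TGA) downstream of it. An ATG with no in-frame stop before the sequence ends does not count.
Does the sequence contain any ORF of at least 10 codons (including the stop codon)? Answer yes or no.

Reverse complement (5'→3'): CCGAACGGCTACATACGTACTACCGCTTTAGAGGTACATGCACTGGTGCCGAGCTAAAATGTAAAGATAAGGTTTGGT
Frame +1: ACC AAA CCT TAT CTT TAC ATT TTA GCT CGG CAC CAG TGC ATG TAC CTC TAA AGC GGT AGT ACG TAT GTA GCC GTT CGG — ATG at 40, stop TAA at 49 → 12 nt.
Frame +2: CCA AAC CTT ATC TTT ACA TTT TAG CTC GGC ACC AGT GCA TGT ACC TCT AAA GCG GTA GTA CGT ATG TAG CCG TTC — ATG at 65, stop TAG at 68 → 6 nt.
Frame +3: CAA ACC TTA TCT TTA CAT TTT AGC TCG GCA CCA GTG CAT GTA CCT CTA AAG CGG TAG TAC GTA TGT AGC CGT TCG — no ATG→stop ORF.
Frame -1: CCG AAC GGC TAC ATA CGT ACT ACC GCT TTA GAG GTA CAT GCA CTG GTG CCG AGC TAA AAT GTA AAG ATA AGG TTT GGT — no ATG→stop ORF.
Frame -2: CGA ACG GCT ACA TAC GTA CTA CCG CTT TAG AGG TAC ATG CAC TGG TGC CGA GCT AAA ATG TAA AGA TAA GGT TTG — ATG at 38, stop TAA at 62 → 27 nt; ATG at 59, stop TAA at 62 → 6 nt.
Frame -3: GAA CGG CTA CAT ACG TAC TAC CGC TTT AGA GGT ACA TGC ACT GGT GCC GAG CTA AAA TGT AAA GAT AAG GTT TGG — no ATG→stop ORF.
Largest ORF found is 9 codons < 10, so no.

no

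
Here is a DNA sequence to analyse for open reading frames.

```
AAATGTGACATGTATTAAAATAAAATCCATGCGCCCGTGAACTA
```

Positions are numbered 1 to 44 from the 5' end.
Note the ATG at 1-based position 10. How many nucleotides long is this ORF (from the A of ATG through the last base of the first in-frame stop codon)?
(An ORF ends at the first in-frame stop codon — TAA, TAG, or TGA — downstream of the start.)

9

Codons from position 10: ATG (10–12), TAT (13–15), TAA (16–18).
TAA is the first in-frame stop; ORF spans 10–18, 9 nucleotides.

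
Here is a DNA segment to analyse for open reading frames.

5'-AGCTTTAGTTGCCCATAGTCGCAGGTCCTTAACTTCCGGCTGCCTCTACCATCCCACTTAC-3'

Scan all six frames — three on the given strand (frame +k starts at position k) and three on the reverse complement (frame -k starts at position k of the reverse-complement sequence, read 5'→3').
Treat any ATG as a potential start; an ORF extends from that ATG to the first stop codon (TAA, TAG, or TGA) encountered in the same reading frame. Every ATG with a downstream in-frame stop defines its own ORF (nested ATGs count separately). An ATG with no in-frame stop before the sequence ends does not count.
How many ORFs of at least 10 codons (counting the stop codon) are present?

0

Reverse complement (5'→3'): GTAAGTGGGATGGTAGAGGCAGCCGGAAGTTAAGGACCTGCGACTATGGGCAACTAAAGCT
Frame +1: AGC TTT AGT TGC CCA TAG TCG CAG GTC CTT AAC TTC CGG CTG CCT CTA CCA TCC CAC TTA — no ATG→stop ORF.
Frame +2: GCT TTA GTT GCC CAT AGT CGC AGG TCC TTA ACT TCC GGC TGC CTC TAC CAT CCC ACT TAC — no ATG→stop ORF.
Frame +3: CTT TAG TTG CCC ATA GTC GCA GGT CCT TAA CTT CCG GCT GCC TCT ACC ATC CCA CTT — no ATG→stop ORF.
Frame -1: GTA AGT GGG ATG GTA GAG GCA GCC GGA AGT TAA GGA CCT GCG ACT ATG GGC AAC TAA AGC — ATG at 10, stop TAA at 31 → 24 nt; ATG at 46, stop TAA at 55 → 12 nt.
Frame -2: TAA GTG GGA TGG TAG AGG CAG CCG GAA GTT AAG GAC CTG CGA CTA TGG GCA ACT AAA GCT — no ATG→stop ORF.
Frame -3: AAG TGG GAT GGT AGA GGC AGC CGG AAG TTA AGG ACC TGC GAC TAT GGG CAA CTA AAG — no ATG→stop ORF.
No ORF reaches 10 codons. Count = 0.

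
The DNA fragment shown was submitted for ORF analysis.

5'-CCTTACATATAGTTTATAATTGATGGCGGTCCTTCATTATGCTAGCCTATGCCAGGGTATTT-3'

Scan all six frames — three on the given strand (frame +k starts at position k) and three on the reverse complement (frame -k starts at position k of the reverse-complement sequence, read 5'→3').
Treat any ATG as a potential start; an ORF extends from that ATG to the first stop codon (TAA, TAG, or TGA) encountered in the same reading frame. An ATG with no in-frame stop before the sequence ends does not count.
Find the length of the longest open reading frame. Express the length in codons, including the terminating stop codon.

8

Reverse complement (5'→3'): AAATACCCTGGCATAGGCTAGCATAATGAAGGACCGCCATCAATTATAAACTATATGTAAGG
Frame +1: CCT TAC ATA TAG TTT ATA ATT GAT GGC GGT CCT TCA TTA TGC TAG CCT ATG CCA GGG TAT — no ATG→stop ORF.
Frame +2: CTT ACA TAT AGT TTA TAA TTG ATG GCG GTC CTT CAT TAT GCT AGC CTA TGC CAG GGT ATT — no ATG→stop ORF.
Frame +3: TTA CAT ATA GTT TAT AAT TGA TGG CGG TCC TTC ATT ATG CTA GCC TAT GCC AGG GTA TTT — no ATG→stop ORF.
Frame -1: AAA TAC CCT GGC ATA GGC TAG CAT AAT GAA GGA CCG CCA TCA ATT ATA AAC TAT ATG TAA — ATG at 55, stop TAA at 58 → 6 nt.
Frame -2: AAT ACC CTG GCA TAG GCT AGC ATA ATG AAG GAC CGC CAT CAA TTA TAA ACT ATA TGT AAG — ATG at 26, stop TAA at 47 → 24 nt.
Frame -3: ATA CCC TGG CAT AGG CTA GCA TAA TGA AGG ACC GCC ATC AAT TAT AAA CTA TAT GTA AGG — no ATG→stop ORF.
Longest: frame -2, positions 26–49, 24 nt = 8 codons = 7 aa. → 8 codons.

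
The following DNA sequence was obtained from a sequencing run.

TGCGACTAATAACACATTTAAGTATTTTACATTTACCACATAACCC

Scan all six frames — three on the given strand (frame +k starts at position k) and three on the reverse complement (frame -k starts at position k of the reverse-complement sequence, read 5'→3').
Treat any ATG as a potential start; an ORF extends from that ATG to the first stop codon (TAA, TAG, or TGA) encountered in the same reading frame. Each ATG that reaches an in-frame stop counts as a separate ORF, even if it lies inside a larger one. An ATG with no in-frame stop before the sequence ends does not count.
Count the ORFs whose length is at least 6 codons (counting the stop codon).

0

Reverse complement (5'→3'): GGGTTATGTGGTAAATGTAAAATACTTAAATGTGTTATTAGTCGCA
Frame +1: TGC GAC TAA TAA CAC ATT TAA GTA TTT TAC ATT TAC CAC ATA ACC — no ATG→stop ORF.
Frame +2: GCG ACT AAT AAC ACA TTT AAG TAT TTT ACA TTT ACC ACA TAA CCC — no ATG→stop ORF.
Frame +3: CGA CTA ATA ACA CAT TTA AGT ATT TTA CAT TTA CCA CAT AAC — no ATG→stop ORF.
Frame -1: GGG TTA TGT GGT AAA TGT AAA ATA CTT AAA TGT GTT ATT AGT CGC — no ATG→stop ORF.
Frame -2: GGT TAT GTG GTA AAT GTA AAA TAC TTA AAT GTG TTA TTA GTC GCA — no ATG→stop ORF.
Frame -3: GTT ATG TGG TAA ATG TAA AAT ACT TAA ATG TGT TAT TAG TCG — ATG at 6, stop TAA at 12 → 9 nt; ATG at 15, stop TAA at 18 → 6 nt; ATG at 30, stop TAG at 39 → 12 nt.
No ORF reaches 6 codons. Count = 0.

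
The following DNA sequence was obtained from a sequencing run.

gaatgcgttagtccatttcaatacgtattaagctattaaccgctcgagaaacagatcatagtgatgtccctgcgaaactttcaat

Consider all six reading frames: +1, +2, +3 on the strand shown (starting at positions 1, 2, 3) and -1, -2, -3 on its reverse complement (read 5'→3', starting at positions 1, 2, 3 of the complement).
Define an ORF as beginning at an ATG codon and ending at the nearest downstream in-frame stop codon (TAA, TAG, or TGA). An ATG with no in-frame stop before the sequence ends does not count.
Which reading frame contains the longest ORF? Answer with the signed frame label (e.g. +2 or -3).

-3

Reverse complement (5'→3'): ATTGAAAGTTTCGCAGGGACATCACTATGATCTGTTTCTCGAGCGGTTAATAGCTTAATACGTATTGAAATGGACTAACGCATTC
Frame +1: GAA TGC GTT AGT CCA TTT CAA TAC GTA TTA AGC TAT TAA CCG CTC GAG AAA CAG ATC ATA GTG ATG TCC CTG CGA AAC TTT CAA — no ATG→stop ORF.
Frame +2: AAT GCG TTA GTC CAT TTC AAT ACG TAT TAA GCT ATT AAC CGC TCG AGA AAC AGA TCA TAG TGA TGT CCC TGC GAA ACT TTC AAT — no ATG→stop ORF.
Frame +3: ATG CGT TAG TCC ATT TCA ATA CGT ATT AAG CTA TTA ACC GCT CGA GAA ACA GAT CAT AGT GAT GTC CCT GCG AAA CTT TCA — ATG at 3, stop TAG at 9 → 9 nt.
Frame -1: ATT GAA AGT TTC GCA GGG ACA TCA CTA TGA TCT GTT TCT CGA GCG GTT AAT AGC TTA ATA CGT ATT GAA ATG GAC TAA CGC ATT — ATG at 70, stop TAA at 76 → 9 nt.
Frame -2: TTG AAA GTT TCG CAG GGA CAT CAC TAT GAT CTG TTT CTC GAG CGG TTA ATA GCT TAA TAC GTA TTG AAA TGG ACT AAC GCA TTC — no ATG→stop ORF.
Frame -3: TGA AAG TTT CGC AGG GAC ATC ACT ATG ATC TGT TTC TCG AGC GGT TAA TAG CTT AAT ACG TAT TGA AAT GGA CTA ACG CAT — ATG at 27, stop TAA at 48 → 24 nt.
Longest ORF is 24 nt in frame -3 (positions 27–50).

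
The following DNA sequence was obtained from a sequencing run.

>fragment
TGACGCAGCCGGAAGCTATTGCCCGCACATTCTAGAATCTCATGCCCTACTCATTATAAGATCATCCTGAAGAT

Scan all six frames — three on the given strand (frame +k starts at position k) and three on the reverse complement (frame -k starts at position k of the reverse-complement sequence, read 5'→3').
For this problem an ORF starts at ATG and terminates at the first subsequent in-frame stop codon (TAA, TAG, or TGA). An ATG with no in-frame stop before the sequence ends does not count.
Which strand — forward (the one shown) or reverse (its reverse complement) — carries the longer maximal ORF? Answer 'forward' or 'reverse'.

Reverse complement (5'→3'): ATCTTCAGGATGATCTTATAATGAGTAGGGCATGAGATTCTAGAATGTGCGGGCAATAGCTTCCGGCTGCGTCA
Frame +1: TGA CGC AGC CGG AAG CTA TTG CCC GCA CAT TCT AGA ATC TCA TGC CCT ACT CAT TAT AAG ATC ATC CTG AAG — no ATG→stop ORF.
Frame +2: GAC GCA GCC GGA AGC TAT TGC CCG CAC ATT CTA GAA TCT CAT GCC CTA CTC ATT ATA AGA TCA TCC TGA AGA — no ATG→stop ORF.
Frame +3: ACG CAG CCG GAA GCT ATT GCC CGC ACA TTC TAG AAT CTC ATG CCC TAC TCA TTA TAA GAT CAT CCT GAA GAT — ATG at 42, stop TAA at 57 → 18 nt.
Frame -1: ATC TTC AGG ATG ATC TTA TAA TGA GTA GGG CAT GAG ATT CTA GAA TGT GCG GGC AAT AGC TTC CGG CTG CGT — ATG at 10, stop TAA at 19 → 12 nt.
Frame -2: TCT TCA GGA TGA TCT TAT AAT GAG TAG GGC ATG AGA TTC TAG AAT GTG CGG GCA ATA GCT TCC GGC TGC GTC — ATG at 32, stop TAG at 41 → 12 nt.
Frame -3: CTT CAG GAT GAT CTT ATA ATG AGT AGG GCA TGA GAT TCT AGA ATG TGC GGG CAA TAG CTT CCG GCT GCG TCA — ATG at 21, stop TGA at 33 → 15 nt; ATG at 45, stop TAG at 57 → 15 nt.
Forward-strand max 18 nt; reverse-strand max 15 nt. The forward strand has the longer ORF.

forward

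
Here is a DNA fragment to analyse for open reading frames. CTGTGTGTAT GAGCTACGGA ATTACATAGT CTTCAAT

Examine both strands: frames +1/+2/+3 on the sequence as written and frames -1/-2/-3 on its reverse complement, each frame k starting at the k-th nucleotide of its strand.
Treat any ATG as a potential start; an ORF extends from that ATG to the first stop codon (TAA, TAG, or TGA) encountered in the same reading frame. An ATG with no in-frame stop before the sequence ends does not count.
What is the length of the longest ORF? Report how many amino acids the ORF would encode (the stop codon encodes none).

Reverse complement (5'→3'): ATTGAAGACTATGTAATTCCGTAGCTCATACACACAG
Frame +1: CTG TGT GTA TGA GCT ACG GAA TTA CAT AGT CTT CAA — no ATG→stop ORF.
Frame +2: TGT GTG TAT GAG CTA CGG AAT TAC ATA GTC TTC AAT — no ATG→stop ORF.
Frame +3: GTG TGT ATG AGC TAC GGA ATT ACA TAG TCT TCA — ATG at 9, stop TAG at 27 → 21 nt.
Frame -1: ATT GAA GAC TAT GTA ATT CCG TAG CTC ATA CAC ACA — no ATG→stop ORF.
Frame -2: TTG AAG ACT ATG TAA TTC CGT AGC TCA TAC ACA CAG — ATG at 11, stop TAA at 14 → 6 nt.
Frame -3: TGA AGA CTA TGT AAT TCC GTA GCT CAT ACA CAC — no ATG→stop ORF.
Longest: frame +3, positions 9–29, 21 nt = 7 codons = 6 aa. → 6 amino acids.

6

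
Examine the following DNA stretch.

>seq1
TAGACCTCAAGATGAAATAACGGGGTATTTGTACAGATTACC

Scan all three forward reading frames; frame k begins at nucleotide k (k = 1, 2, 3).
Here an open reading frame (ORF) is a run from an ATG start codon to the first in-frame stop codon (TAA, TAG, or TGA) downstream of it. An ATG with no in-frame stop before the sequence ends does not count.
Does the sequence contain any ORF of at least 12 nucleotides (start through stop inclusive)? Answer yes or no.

Frame 1: TAG ACC TCA AGA TGA AAT AAC GGG GTA TTT GTA CAG ATT ACC — no ATG→stop ORF.
Frame 2: AGA CCT CAA GAT GAA ATA ACG GGG TAT TTG TAC AGA TTA — no ATG→stop ORF.
Frame 3: GAC CTC AAG ATG AAA TAA CGG GGT ATT TGT ACA GAT TAC — ATG at 12, stop TAA at 18 → 9 nt.
Largest ORF found is 9 nucleotides < 12, so no.

no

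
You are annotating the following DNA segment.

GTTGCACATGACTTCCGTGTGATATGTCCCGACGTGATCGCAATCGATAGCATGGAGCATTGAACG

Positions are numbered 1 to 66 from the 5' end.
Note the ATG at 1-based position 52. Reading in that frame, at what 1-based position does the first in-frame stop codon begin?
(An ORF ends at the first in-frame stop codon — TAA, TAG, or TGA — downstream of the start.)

61

Codons from position 52: ATG (52–54), GAG (55–57), CAT (58–60), TGA (61–63).
TGA is a stop codon; it begins at position 61.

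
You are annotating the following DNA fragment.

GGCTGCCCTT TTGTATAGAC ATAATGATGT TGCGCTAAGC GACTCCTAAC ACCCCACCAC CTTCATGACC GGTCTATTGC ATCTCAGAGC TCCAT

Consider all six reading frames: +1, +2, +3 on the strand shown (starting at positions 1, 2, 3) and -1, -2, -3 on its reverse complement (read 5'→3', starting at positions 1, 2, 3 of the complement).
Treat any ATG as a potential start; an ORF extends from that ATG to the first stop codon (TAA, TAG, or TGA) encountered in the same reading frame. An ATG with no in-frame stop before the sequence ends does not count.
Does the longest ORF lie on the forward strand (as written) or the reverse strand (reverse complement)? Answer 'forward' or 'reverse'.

Reverse complement (5'→3'): ATGGAGCTCTGAGATGCAATAGACCGGTCATGAAGGTGGTGGGGTGTTAGGAGTCGCTTAGCGCAACATCATTATGTCTATACAAAAGGGCAGCC
Frame +1: GGC TGC CCT TTT GTA TAG ACA TAA TGA TGT TGC GCT AAG CGA CTC CTA ACA CCC CAC CAC CTT CAT GAC CGG TCT ATT GCA TCT CAG AGC TCC — no ATG→stop ORF.
Frame +2: GCT GCC CTT TTG TAT AGA CAT AAT GAT GTT GCG CTA AGC GAC TCC TAA CAC CCC ACC ACC TTC ATG ACC GGT CTA TTG CAT CTC AGA GCT CCA — no ATG→stop ORF.
Frame +3: CTG CCC TTT TGT ATA GAC ATA ATG ATG TTG CGC TAA GCG ACT CCT AAC ACC CCA CCA CCT TCA TGA CCG GTC TAT TGC ATC TCA GAG CTC CAT — ATG at 24, stop TAA at 36 → 15 nt; ATG at 27, stop TAA at 36 → 12 nt.
Frame -1: ATG GAG CTC TGA GAT GCA ATA GAC CGG TCA TGA AGG TGG TGG GGT GTT AGG AGT CGC TTA GCG CAA CAT CAT TAT GTC TAT ACA AAA GGG CAG — ATG at 1, stop TGA at 10 → 12 nt.
Frame -2: TGG AGC TCT GAG ATG CAA TAG ACC GGT CAT GAA GGT GGT GGG GTG TTA GGA GTC GCT TAG CGC AAC ATC ATT ATG TCT ATA CAA AAG GGC AGC — ATG at 14, stop TAG at 20 → 9 nt.
Frame -3: GGA GCT CTG AGA TGC AAT AGA CCG GTC ATG AAG GTG GTG GGG TGT TAG GAG TCG CTT AGC GCA ACA TCA TTA TGT CTA TAC AAA AGG GCA GCC — ATG at 30, stop TAG at 48 → 21 nt.
Forward-strand max 15 nt; reverse-strand max 21 nt. The reverse strand has the longer ORF.

reverse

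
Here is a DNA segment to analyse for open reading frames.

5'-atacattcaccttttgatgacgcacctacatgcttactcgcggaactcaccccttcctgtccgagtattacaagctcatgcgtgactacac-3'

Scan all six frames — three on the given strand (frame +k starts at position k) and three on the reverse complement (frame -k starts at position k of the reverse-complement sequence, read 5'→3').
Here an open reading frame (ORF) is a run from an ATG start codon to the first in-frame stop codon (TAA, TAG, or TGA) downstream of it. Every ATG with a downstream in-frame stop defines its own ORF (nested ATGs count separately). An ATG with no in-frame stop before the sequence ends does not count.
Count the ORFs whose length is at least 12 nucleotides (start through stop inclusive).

Reverse complement (5'→3'): GTGTAGTCACGCATGAGCTTGTAATACTCGGACAGGAAGGGGTGAGTTCCGCGAGTAAGCATGTAGGTGCGTCATCAAAAGGTGAATGTAT
Frame +1: ATA CAT TCA CCT TTT GAT GAC GCA CCT ACA TGC TTA CTC GCG GAA CTC ACC CCT TCC TGT CCG AGT ATT ACA AGC TCA TGC GTG ACT ACA — no ATG→stop ORF.
Frame +2: TAC ATT CAC CTT TTG ATG ACG CAC CTA CAT GCT TAC TCG CGG AAC TCA CCC CTT CCT GTC CGA GTA TTA CAA GCT CAT GCG TGA CTA CAC — ATG at 17, stop TGA at 83 → 69 nt.
Frame +3: ACA TTC ACC TTT TGA TGA CGC ACC TAC ATG CTT ACT CGC GGA ACT CAC CCC TTC CTG TCC GAG TAT TAC AAG CTC ATG CGT GAC TAC — no ATG→stop ORF.
Frame -1: GTG TAG TCA CGC ATG AGC TTG TAA TAC TCG GAC AGG AAG GGG TGA GTT CCG CGA GTA AGC ATG TAG GTG CGT CAT CAA AAG GTG AAT GTA — ATG at 13, stop TAA at 22 → 12 nt; ATG at 61, stop TAG at 64 → 6 nt.
Frame -2: TGT AGT CAC GCA TGA GCT TGT AAT ACT CGG ACA GGA AGG GGT GAG TTC CGC GAG TAA GCA TGT AGG TGC GTC ATC AAA AGG TGA ATG TAT — no ATG→stop ORF.
Frame -3: GTA GTC ACG CAT GAG CTT GTA ATA CTC GGA CAG GAA GGG GTG AGT TCC GCG AGT AAG CAT GTA GGT GCG TCA TCA AAA GGT GAA TGT — no ATG→stop ORF.
ORFs ≥ 12 nucleotides: frame +2 17–85 (69 nucleotides), frame -1 13–24 (12 nucleotides). Count = 2.

2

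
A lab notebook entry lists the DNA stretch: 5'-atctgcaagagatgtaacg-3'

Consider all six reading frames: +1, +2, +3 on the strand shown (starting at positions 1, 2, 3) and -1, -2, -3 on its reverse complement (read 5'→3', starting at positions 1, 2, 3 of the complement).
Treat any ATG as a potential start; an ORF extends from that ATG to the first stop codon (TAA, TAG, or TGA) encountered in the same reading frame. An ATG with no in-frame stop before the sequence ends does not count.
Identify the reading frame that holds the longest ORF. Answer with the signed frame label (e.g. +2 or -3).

+3

Reverse complement (5'→3'): CGTTACATCTCTTGCAGAT
Frame +1: ATC TGC AAG AGA TGT AAC — no ATG→stop ORF.
Frame +2: TCT GCA AGA GAT GTA ACG — no ATG→stop ORF.
Frame +3: CTG CAA GAG ATG TAA — ATG at 12, stop TAA at 15 → 6 nt.
Frame -1: CGT TAC ATC TCT TGC AGA — no ATG→stop ORF.
Frame -2: GTT ACA TCT CTT GCA GAT — no ATG→stop ORF.
Frame -3: TTA CAT CTC TTG CAG — no ATG→stop ORF.
Longest ORF is 6 nt in frame +3 (positions 12–17).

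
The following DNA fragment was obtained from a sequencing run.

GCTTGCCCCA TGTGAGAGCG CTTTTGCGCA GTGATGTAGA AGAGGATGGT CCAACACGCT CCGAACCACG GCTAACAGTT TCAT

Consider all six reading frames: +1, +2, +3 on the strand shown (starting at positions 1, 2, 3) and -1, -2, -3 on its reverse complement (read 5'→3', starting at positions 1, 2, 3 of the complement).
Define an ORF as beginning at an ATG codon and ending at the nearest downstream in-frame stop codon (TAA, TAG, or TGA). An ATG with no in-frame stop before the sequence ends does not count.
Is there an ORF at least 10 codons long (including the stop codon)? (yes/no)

yes

Reverse complement (5'→3'): ATGAAACTGTTAGCCGTGGTTCGGAGCGTGTTGGACCATCCTCTTCTACATCACTGCGCAAAAGCGCTCTCACATGGGGCAAGC
Frame +1: GCT TGC CCC ATG TGA GAG CGC TTT TGC GCA GTG ATG TAG AAG AGG ATG GTC CAA CAC GCT CCG AAC CAC GGC TAA CAG TTT CAT — ATG at 10, stop TGA at 13 → 6 nt; ATG at 34, stop TAG at 37 → 6 nt; ATG at 46, stop TAA at 73 → 30 nt.
Frame +2: CTT GCC CCA TGT GAG AGC GCT TTT GCG CAG TGA TGT AGA AGA GGA TGG TCC AAC ACG CTC CGA ACC ACG GCT AAC AGT TTC — no ATG→stop ORF.
Frame +3: TTG CCC CAT GTG AGA GCG CTT TTG CGC AGT GAT GTA GAA GAG GAT GGT CCA ACA CGC TCC GAA CCA CGG CTA ACA GTT TCA — no ATG→stop ORF.
Frame -1: ATG AAA CTG TTA GCC GTG GTT CGG AGC GTG TTG GAC CAT CCT CTT CTA CAT CAC TGC GCA AAA GCG CTC TCA CAT GGG GCA AGC — no ATG→stop ORF.
Frame -2: TGA AAC TGT TAG CCG TGG TTC GGA GCG TGT TGG ACC ATC CTC TTC TAC ATC ACT GCG CAA AAG CGC TCT CAC ATG GGG CAA — no ATG→stop ORF.
Frame -3: GAA ACT GTT AGC CGT GGT TCG GAG CGT GTT GGA CCA TCC TCT TCT ACA TCA CTG CGC AAA AGC GCT CTC ACA TGG GGC AAG — no ATG→stop ORF.
Frame +1 has an ORF of 10 codons (positions 46–75) ≥ 10, so yes.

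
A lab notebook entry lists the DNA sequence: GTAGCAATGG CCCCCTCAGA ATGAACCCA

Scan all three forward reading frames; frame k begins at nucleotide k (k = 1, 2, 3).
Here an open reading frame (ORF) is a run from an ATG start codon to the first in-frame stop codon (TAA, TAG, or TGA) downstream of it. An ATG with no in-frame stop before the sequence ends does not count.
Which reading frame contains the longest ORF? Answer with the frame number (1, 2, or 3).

Frame 1: GTA GCA ATG GCC CCC TCA GAA TGA ACC — ATG at 7, stop TGA at 22 → 18 nt.
Frame 2: TAG CAA TGG CCC CCT CAG AAT GAA CCC — no ATG→stop ORF.
Frame 3: AGC AAT GGC CCC CTC AGA ATG AAC CCA — no ATG→stop ORF.
Longest ORF is 18 nt in frame 1 (positions 7–24).

1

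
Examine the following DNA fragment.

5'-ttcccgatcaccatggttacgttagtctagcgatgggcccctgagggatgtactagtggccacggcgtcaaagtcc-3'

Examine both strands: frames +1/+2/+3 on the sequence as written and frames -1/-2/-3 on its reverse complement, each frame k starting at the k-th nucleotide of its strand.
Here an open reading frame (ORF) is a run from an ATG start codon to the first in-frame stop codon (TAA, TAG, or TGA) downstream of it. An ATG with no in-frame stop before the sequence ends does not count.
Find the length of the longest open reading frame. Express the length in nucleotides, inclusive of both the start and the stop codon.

Reverse complement (5'→3'): GGACTTTGACGCCGTGGCCACTAGTACATCCCTCAGGGGCCCATCGCTAGACTAACGTAACCATGGTGATCGGGAA
Frame +1: TTC CCG ATC ACC ATG GTT ACG TTA GTC TAG CGA TGG GCC CCT GAG GGA TGT ACT AGT GGC CAC GGC GTC AAA GTC — ATG at 13, stop TAG at 28 → 18 nt.
Frame +2: TCC CGA TCA CCA TGG TTA CGT TAG TCT AGC GAT GGG CCC CTG AGG GAT GTA CTA GTG GCC ACG GCG TCA AAG TCC — no ATG→stop ORF.
Frame +3: CCC GAT CAC CAT GGT TAC GTT AGT CTA GCG ATG GGC CCC TGA GGG ATG TAC TAG TGG CCA CGG CGT CAA AGT — ATG at 33, stop TGA at 42 → 12 nt; ATG at 48, stop TAG at 54 → 9 nt.
Frame -1: GGA CTT TGA CGC CGT GGC CAC TAG TAC ATC CCT CAG GGG CCC ATC GCT AGA CTA ACG TAA CCA TGG TGA TCG GGA — no ATG→stop ORF.
Frame -2: GAC TTT GAC GCC GTG GCC ACT AGT ACA TCC CTC AGG GGC CCA TCG CTA GAC TAA CGT AAC CAT GGT GAT CGG GAA — no ATG→stop ORF.
Frame -3: ACT TTG ACG CCG TGG CCA CTA GTA CAT CCC TCA GGG GCC CAT CGC TAG ACT AAC GTA ACC ATG GTG ATC GGG — no ATG→stop ORF.
Longest: frame +1, positions 13–30, 18 nt = 6 codons = 5 aa. → 18 nucleotides.

18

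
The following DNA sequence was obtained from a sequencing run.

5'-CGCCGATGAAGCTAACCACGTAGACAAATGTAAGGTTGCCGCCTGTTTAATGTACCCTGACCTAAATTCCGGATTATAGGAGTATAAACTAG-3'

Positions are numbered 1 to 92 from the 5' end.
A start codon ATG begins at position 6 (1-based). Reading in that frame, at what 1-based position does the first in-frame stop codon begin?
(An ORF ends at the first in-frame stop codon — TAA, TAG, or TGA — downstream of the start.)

Codons from position 6: ATG (6–8), AAG (9–11), CTA (12–14), ACC (15–17), ACG (18–20), TAG (21–23).
TAG is a stop codon; it begins at position 21.

21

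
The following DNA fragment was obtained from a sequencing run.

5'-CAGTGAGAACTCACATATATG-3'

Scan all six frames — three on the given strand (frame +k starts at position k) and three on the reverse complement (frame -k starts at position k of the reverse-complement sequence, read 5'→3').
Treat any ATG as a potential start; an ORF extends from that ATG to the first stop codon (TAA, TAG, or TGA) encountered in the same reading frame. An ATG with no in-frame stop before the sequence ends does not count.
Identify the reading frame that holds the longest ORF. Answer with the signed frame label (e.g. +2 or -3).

-3

Reverse complement (5'→3'): CATATATGTGAGTTCTCACTG
Frame +1: CAG TGA GAA CTC ACA TAT ATG — no ATG→stop ORF.
Frame +2: AGT GAG AAC TCA CAT ATA — no ATG→stop ORF.
Frame +3: GTG AGA ACT CAC ATA TAT — no ATG→stop ORF.
Frame -1: CAT ATA TGT GAG TTC TCA CTG — no ATG→stop ORF.
Frame -2: ATA TAT GTG AGT TCT CAC — no ATG→stop ORF.
Frame -3: TAT ATG TGA GTT CTC ACT — ATG at 6, stop TGA at 9 → 6 nt.
Longest ORF is 6 nt in frame -3 (positions 6–11).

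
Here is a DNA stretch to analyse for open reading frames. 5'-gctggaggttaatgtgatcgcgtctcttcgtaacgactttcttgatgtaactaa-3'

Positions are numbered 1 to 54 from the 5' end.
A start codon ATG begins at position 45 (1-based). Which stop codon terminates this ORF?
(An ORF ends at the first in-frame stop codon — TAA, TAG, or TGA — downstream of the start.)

TAA

Codons from position 45: ATG (45–47), TAA (48–50).
The first in-frame stop codon is TAA.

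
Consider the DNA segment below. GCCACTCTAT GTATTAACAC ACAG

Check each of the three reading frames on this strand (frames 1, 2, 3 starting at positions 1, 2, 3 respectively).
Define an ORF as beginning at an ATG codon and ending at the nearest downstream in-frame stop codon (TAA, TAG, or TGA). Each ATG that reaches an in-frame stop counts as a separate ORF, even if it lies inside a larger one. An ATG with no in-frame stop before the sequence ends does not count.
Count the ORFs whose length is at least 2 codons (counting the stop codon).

Frame 1: GCC ACT CTA TGT ATT AAC ACA CAG — no ATG→stop ORF.
Frame 2: CCA CTC TAT GTA TTA ACA CAC — no ATG→stop ORF.
Frame 3: CAC TCT ATG TAT TAA CAC ACA — ATG at 9, stop TAA at 15 → 9 nt.
ORFs ≥ 2 codons: frame 3 9–17 (3 codons). Count = 1.

1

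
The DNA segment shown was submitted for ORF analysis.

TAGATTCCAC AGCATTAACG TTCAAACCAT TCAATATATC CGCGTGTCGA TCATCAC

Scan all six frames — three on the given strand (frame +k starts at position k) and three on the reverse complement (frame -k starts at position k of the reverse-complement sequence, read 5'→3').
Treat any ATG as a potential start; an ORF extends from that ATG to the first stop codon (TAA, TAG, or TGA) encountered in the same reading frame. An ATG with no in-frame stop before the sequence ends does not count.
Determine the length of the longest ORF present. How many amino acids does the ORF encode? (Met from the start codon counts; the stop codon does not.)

7

Reverse complement (5'→3'): GTGATGATCGACACGCGGATATATTGAATGGTTTGAACGTTAATGCTGTGGAATCTA
Frame +1: TAG ATT CCA CAG CAT TAA CGT TCA AAC CAT TCA ATA TAT CCG CGT GTC GAT CAT CAC — no ATG→stop ORF.
Frame +2: AGA TTC CAC AGC ATT AAC GTT CAA ACC ATT CAA TAT ATC CGC GTG TCG ATC ATC — no ATG→stop ORF.
Frame +3: GAT TCC ACA GCA TTA ACG TTC AAA CCA TTC AAT ATA TCC GCG TGT CGA TCA TCA — no ATG→stop ORF.
Frame -1: GTG ATG ATC GAC ACG CGG ATA TAT TGA ATG GTT TGA ACG TTA ATG CTG TGG AAT CTA — ATG at 4, stop TGA at 25 → 24 nt; ATG at 28, stop TGA at 34 → 9 nt.
Frame -2: TGA TGA TCG ACA CGC GGA TAT ATT GAA TGG TTT GAA CGT TAA TGC TGT GGA ATC — no ATG→stop ORF.
Frame -3: GAT GAT CGA CAC GCG GAT ATA TTG AAT GGT TTG AAC GTT AAT GCT GTG GAA TCT — no ATG→stop ORF.
Longest: frame -1, positions 4–27, 24 nt = 8 codons = 7 aa. → 7 amino acids.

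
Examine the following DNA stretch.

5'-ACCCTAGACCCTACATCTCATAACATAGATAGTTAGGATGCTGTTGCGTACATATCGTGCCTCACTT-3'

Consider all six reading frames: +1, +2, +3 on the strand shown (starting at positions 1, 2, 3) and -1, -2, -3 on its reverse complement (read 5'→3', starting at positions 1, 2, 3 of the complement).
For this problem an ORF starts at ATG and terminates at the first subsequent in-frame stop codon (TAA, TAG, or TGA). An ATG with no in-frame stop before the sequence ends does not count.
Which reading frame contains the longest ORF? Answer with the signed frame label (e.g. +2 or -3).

-3

Reverse complement (5'→3'): AAGTGAGGCACGATATGTACGCAACAGCATCCTAACTATCTATGTTATGAGATGTAGGGTCTAGGGT
Frame +1: ACC CTA GAC CCT ACA TCT CAT AAC ATA GAT AGT TAG GAT GCT GTT GCG TAC ATA TCG TGC CTC ACT — no ATG→stop ORF.
Frame +2: CCC TAG ACC CTA CAT CTC ATA ACA TAG ATA GTT AGG ATG CTG TTG CGT ACA TAT CGT GCC TCA CTT — no ATG→stop ORF.
Frame +3: CCT AGA CCC TAC ATC TCA TAA CAT AGA TAG TTA GGA TGC TGT TGC GTA CAT ATC GTG CCT CAC — no ATG→stop ORF.
Frame -1: AAG TGA GGC ACG ATA TGT ACG CAA CAG CAT CCT AAC TAT CTA TGT TAT GAG ATG TAG GGT CTA GGG — ATG at 52, stop TAG at 55 → 6 nt.
Frame -2: AGT GAG GCA CGA TAT GTA CGC AAC AGC ATC CTA ACT ATC TAT GTT ATG AGA TGT AGG GTC TAG GGT — ATG at 47, stop TAG at 62 → 18 nt.
Frame -3: GTG AGG CAC GAT ATG TAC GCA ACA GCA TCC TAA CTA TCT ATG TTA TGA GAT GTA GGG TCT AGG — ATG at 15, stop TAA at 33 → 21 nt; ATG at 42, stop TGA at 48 → 9 nt.
Longest ORF is 21 nt in frame -3 (positions 15–35).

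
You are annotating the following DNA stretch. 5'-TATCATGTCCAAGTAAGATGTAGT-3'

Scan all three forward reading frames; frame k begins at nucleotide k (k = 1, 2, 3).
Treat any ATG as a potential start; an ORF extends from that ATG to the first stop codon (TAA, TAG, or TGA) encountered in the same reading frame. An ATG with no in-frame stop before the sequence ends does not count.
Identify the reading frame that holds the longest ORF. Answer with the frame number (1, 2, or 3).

Frame 1: TAT CAT GTC CAA GTA AGA TGT AGT — no ATG→stop ORF.
Frame 2: ATC ATG TCC AAG TAA GAT GTA — ATG at 5, stop TAA at 14 → 12 nt.
Frame 3: TCA TGT CCA AGT AAG ATG TAG — ATG at 18, stop TAG at 21 → 6 nt.
Longest ORF is 12 nt in frame 2 (positions 5–16).

2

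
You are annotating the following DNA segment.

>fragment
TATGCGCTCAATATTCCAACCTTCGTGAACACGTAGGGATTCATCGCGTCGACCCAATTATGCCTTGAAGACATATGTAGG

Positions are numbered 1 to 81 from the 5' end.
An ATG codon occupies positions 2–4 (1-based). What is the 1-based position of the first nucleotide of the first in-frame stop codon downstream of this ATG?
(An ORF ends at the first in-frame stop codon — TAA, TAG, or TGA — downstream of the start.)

26

Codons from position 2: ATG (2–4), CGC (5–7), TCA (8–10), ATA (11–13), TTC (14–16), CAA (17–19), CCT (20–22), TCG (23–25), TGA (26–28).
TGA is a stop codon; it begins at position 26.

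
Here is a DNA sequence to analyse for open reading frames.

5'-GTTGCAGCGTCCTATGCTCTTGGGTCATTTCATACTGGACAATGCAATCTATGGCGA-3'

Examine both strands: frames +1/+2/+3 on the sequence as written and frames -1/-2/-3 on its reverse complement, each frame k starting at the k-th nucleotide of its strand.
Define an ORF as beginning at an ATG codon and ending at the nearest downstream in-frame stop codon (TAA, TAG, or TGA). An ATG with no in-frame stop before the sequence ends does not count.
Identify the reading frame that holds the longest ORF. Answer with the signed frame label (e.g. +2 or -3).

-1

Reverse complement (5'→3'): TCGCCATAGATTGCATTGTCCAGTATGAAATGACCCAAGAGCATAGGACGCTGCAAC
Frame +1: GTT GCA GCG TCC TAT GCT CTT GGG TCA TTT CAT ACT GGA CAA TGC AAT CTA TGG CGA — no ATG→stop ORF.
Frame +2: TTG CAG CGT CCT ATG CTC TTG GGT CAT TTC ATA CTG GAC AAT GCA ATC TAT GGC — no ATG→stop ORF.
Frame +3: TGC AGC GTC CTA TGC TCT TGG GTC ATT TCA TAC TGG ACA ATG CAA TCT ATG GCG — no ATG→stop ORF.
Frame -1: TCG CCA TAG ATT GCA TTG TCC AGT ATG AAA TGA CCC AAG AGC ATA GGA CGC TGC AAC — ATG at 25, stop TGA at 31 → 9 nt.
Frame -2: CGC CAT AGA TTG CAT TGT CCA GTA TGA AAT GAC CCA AGA GCA TAG GAC GCT GCA — no ATG→stop ORF.
Frame -3: GCC ATA GAT TGC ATT GTC CAG TAT GAA ATG ACC CAA GAG CAT AGG ACG CTG CAA — no ATG→stop ORF.
Longest ORF is 9 nt in frame -1 (positions 25–33).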